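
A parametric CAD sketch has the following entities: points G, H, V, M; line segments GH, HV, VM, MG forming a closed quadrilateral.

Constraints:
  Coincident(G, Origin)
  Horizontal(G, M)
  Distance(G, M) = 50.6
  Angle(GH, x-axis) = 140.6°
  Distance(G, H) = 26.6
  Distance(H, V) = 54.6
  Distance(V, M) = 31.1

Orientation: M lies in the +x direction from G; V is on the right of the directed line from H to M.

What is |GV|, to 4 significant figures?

28.08

Checks: |HV| = 54.60 ✓; |VM| = 31.10 ✓.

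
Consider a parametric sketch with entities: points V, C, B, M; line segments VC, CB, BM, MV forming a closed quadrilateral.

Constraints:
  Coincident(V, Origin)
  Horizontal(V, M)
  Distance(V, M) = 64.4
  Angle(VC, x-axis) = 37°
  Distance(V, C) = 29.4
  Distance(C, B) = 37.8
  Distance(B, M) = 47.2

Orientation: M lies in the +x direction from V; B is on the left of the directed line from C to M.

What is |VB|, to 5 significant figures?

66.998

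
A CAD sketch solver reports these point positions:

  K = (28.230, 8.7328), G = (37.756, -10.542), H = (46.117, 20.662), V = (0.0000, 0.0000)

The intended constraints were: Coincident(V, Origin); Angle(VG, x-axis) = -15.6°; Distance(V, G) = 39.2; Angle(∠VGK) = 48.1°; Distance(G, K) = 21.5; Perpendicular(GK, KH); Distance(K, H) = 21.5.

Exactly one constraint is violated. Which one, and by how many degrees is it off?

Perpendicular(GK, KH) — off by 7.40°.

V = (0.00, 0.00) ✓; VG at -15.60° ✓; |VG| = 39.20 ✓; ∠VGK = 48.10° ✓; |GK| = 21.50 ✓; ∠(GK, KH) = 82.60° ✗; |KH| = 21.50 ✓.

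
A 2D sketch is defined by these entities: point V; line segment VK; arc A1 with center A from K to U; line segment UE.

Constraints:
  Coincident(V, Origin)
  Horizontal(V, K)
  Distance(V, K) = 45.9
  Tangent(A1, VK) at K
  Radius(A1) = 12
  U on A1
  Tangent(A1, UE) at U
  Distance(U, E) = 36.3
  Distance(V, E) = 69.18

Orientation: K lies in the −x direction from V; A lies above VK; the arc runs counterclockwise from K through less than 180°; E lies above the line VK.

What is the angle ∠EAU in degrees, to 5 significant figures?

71.707°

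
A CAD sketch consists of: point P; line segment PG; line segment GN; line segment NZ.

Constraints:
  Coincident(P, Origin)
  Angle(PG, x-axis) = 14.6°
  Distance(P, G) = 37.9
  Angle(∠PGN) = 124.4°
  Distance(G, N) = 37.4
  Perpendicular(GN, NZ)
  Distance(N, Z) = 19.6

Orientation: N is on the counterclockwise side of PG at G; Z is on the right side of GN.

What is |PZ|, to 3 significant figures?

77.8

P is at the origin; PG runs at 14.6° with length 37.9, so G = 37.9·(cos 14.6°, sin 14.6°) = (36.7, 9.55). ∠PGN = 124.4°, so GN runs at 14.6° + (180° − 124.4°) = 70.2° from the x-axis; with |GN| = 37.4, N = G + 37.4·(cos 70.2°, sin 70.2°) = (49.3, 44.7). GN is perpendicular to NZ; with |NZ| = 19.6 on the right of GN, Z = N + 19.6·(0.941, -0.339) = (67.8, 38.1). Then |PZ| = |Z − P| = 77.8.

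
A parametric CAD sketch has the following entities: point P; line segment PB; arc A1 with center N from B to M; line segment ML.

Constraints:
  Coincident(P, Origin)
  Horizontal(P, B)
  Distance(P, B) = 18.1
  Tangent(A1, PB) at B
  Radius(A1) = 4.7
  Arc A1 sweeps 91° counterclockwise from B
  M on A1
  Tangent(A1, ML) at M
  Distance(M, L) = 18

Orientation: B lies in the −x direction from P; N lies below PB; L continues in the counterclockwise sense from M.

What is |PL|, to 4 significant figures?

32.01

P is at the origin; PB is horizontal with |PB| = 18.1 and B on the −x side, so B = (-18.10, 0.000). Since A1 is tangent to PB there, NB ⟂ PB, so N = B + (0, -4.7) = (-18.10, -4.700). On A1, B sits at bearing 90° from N; a 91° counterclockwise sweep puts M at bearing 181°, so M = N + 4.7·(cos 181°, sin 181°) = (-22.80, -4.782). A1 meets ML tangentially, so NM is at right angles to ML, so ML runs along (−sin 181°, cos 181°); with |ML| = 18.0, L = (-22.49, -22.78). Then |PL| = |L − P| = 32.01.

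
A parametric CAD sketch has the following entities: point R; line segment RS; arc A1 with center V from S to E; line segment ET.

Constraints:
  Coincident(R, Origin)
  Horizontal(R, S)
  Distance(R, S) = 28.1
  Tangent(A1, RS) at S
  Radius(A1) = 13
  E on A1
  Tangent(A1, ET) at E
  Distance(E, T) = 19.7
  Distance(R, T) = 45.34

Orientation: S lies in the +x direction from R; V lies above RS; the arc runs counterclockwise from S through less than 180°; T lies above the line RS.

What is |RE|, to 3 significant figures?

43.8

Checks: ∠(VS, SR) = 90.00° ✓; |VE| = 13.00 ✓; ∠(VE, ET) = 90.00° ✓; |ET| = 19.70 ✓; |RT| = 45.34 ✓.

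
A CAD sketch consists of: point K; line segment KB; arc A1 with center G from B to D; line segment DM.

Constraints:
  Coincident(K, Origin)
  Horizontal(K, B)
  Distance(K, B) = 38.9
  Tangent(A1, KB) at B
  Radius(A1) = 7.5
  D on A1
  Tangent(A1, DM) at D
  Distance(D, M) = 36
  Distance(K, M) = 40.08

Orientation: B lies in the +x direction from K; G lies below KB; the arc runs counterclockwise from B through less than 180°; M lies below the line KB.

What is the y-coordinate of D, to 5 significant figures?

-4.2146

K is at the origin; KB is horizontal with |KB| = 38.9 and B on the +x side, so B = (38.900, 0.0000). Tangency of A1 to KB means the radius GB is perpendicular to KB, so G = B + (0, -7.5) = (38.900, -7.5000). Since GD ⟂ DM (tangency), |GM| = √(7.5² + 36.0²) = 36.773 regardless of where D sits on A1. So M lies on both circle(K, 40.08) and circle(G, 36.773); the below-KB intersection is M = (16.388, -36.577). D is the foot of the tangent from M: D = (32.158, -4.2146).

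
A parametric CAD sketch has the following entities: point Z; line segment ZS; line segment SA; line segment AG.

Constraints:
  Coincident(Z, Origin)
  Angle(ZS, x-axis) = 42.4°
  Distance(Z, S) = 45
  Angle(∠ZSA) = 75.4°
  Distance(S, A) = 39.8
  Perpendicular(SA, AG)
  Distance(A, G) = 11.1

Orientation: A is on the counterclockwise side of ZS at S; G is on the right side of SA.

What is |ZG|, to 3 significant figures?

61.6

∠ZSA = 75.4°, so SA runs at 42.4° + (180° − 75.4°) = 147° from the x-axis; with |SA| = 39.8, A = S + 39.8·(cos 147°, sin 147°) = (-0.149, 52.0). SA is perpendicular to AG; with |AG| = 11.1 on the right of SA, G = A + 11.1·(0.545, 0.839) = (5.90, 61.3). Then |ZG| = |G − Z| = 61.6.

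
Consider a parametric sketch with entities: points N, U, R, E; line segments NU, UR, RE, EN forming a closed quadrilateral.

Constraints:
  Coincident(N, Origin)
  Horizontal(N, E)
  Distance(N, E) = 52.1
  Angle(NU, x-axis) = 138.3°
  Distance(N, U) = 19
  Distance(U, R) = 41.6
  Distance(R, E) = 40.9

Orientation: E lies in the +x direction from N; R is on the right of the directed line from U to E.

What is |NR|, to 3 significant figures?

22.7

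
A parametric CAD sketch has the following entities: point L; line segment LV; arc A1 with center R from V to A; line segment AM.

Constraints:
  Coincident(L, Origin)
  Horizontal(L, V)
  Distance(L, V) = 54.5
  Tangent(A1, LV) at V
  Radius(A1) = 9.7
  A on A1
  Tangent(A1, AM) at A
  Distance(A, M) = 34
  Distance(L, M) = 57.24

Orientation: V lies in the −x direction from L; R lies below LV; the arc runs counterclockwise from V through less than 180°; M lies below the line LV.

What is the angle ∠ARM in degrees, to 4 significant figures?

74.08°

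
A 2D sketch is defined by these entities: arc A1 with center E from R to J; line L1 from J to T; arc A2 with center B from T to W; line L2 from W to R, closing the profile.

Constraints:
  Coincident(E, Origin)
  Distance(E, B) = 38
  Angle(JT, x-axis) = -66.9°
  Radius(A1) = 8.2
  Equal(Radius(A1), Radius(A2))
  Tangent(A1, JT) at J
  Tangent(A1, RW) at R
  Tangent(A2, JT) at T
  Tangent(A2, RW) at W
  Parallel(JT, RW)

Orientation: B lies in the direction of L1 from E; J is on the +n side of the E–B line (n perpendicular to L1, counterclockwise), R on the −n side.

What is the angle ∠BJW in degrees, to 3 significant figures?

11.2°

Tangency of A1 to both parallel lines with radius 8.2 puts J and R at E ± 8.2·n: J = (7.54, 3.22), R = (-7.54, -3.22). Equal radii place T and W the same way about B: T = B + 8.2·n = (22.5, -31.7), W = B − 8.2·n = (7.37, -38.2). Then cos ∠BJW = JB·JW / (|JB||JW|), giving 11.2°.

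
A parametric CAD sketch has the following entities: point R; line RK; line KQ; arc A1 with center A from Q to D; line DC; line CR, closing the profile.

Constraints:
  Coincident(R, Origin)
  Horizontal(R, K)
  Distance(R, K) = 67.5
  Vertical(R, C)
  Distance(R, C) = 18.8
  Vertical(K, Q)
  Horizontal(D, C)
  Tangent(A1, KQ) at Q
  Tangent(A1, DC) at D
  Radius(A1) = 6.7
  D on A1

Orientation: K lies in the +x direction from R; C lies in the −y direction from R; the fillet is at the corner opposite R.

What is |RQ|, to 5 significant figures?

68.576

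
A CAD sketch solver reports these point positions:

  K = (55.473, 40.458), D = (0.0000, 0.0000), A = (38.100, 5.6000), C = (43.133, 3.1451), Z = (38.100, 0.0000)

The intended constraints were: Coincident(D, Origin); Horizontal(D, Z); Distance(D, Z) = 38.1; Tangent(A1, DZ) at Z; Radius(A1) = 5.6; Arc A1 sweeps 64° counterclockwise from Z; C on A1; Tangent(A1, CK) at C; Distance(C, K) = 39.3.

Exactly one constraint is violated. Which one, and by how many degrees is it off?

Tangent(A1, CK) at C — off by 7.70°.

D = (0.00, 0.00) ✓; D.y = 0.00, Z.y = 0.00 ✓; |DZ| = 38.10 ✓; ∠(AZ, ZD) = 90.00° ✓; |AZ| = 5.600 ✓; bearing(A→C) − bearing(A→Z) = 64.00° ✓; |AC| = 5.600 ✓; ∠(AC, CK) = 82.30° ✗; |CK| = 39.30 ✓.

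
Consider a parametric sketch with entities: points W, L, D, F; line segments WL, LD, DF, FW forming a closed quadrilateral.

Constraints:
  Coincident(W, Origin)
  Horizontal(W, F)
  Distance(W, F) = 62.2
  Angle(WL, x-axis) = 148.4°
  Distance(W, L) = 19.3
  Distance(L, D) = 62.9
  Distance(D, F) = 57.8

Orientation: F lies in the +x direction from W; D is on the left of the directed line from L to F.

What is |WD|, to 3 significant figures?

59.3

W is at the origin; WF is horizontal with |WF| = 62.2 and F in +x, so F = (62.2, 0). WL runs at 148.4° with |WL| = 19.3, so L = (-16.4, 10.1). D is determined by |LD| = 62.9 and |DF| = 57.8 together: it lies at the intersection of circle(L, 62.9) and circle(F, 57.8). With |LF| = 79.3, the foot of the radical line on LF is 43.5 from L and the perpendicular offset is √(62.9² − 43.5²) = 45.4. Taking the left-of-LF solution: D = (32.5, 49.6).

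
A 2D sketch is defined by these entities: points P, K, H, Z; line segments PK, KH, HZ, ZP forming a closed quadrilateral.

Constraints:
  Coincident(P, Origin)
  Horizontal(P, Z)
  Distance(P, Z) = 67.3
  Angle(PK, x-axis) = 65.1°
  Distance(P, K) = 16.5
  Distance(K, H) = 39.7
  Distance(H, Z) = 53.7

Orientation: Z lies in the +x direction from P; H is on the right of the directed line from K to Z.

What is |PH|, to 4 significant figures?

29.63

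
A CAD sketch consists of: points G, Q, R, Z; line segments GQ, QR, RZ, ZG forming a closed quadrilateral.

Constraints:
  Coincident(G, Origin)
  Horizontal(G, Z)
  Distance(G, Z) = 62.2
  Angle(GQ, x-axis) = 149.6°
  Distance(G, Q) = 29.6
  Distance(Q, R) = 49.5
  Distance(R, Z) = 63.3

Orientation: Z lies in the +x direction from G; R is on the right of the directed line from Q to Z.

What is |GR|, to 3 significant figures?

25.1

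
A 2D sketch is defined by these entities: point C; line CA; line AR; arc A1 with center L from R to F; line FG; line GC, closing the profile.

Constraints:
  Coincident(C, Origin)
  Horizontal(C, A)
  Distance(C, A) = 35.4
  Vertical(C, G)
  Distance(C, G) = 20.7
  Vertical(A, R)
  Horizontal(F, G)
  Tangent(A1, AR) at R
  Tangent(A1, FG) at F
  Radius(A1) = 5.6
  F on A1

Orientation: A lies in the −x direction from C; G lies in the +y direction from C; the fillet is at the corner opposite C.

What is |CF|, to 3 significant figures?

36.3

C is at the origin; C and A share the same y with |CA| = 35.4 and A on the −x side, so A = (-35.4, 0.00). C and G share the same x with |CG| = 20.7 and G on the +y side, so G = (0.00, 20.7). The virtual corner opposite C is at (-35.4, 20.7). Tangency of A1 to AR means the radius LR is perpendicular to AR and tangency of A1 to FG means the radius LF is perpendicular to FG, with radius 5.6, so the center L sits 5.6 in from both sides at L = (-29.8, 15.1). That places the tangent points at R = (-35.4, 15.1) on AR and F = (-29.8, 20.7) on FG. Then |CF| = |F − C| = 36.3.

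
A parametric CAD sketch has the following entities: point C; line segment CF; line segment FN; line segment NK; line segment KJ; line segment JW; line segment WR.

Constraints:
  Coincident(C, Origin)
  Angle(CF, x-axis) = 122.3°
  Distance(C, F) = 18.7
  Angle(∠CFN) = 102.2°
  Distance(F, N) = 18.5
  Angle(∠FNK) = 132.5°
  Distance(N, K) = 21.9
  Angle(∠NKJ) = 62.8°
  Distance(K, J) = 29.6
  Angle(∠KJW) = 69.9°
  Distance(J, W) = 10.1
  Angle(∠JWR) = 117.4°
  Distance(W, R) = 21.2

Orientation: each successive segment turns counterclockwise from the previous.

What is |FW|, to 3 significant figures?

15.0

C is at the origin; CF runs at 122.3° with length 18.7, so F = (-9.99, 15.8). ∠CFN = 102.2° gives FN at -160° from the x-axis; with |FN| = 18.5, N = (-27.4, 9.45). ∠FNK = 132.5° gives NK at -112° from the x-axis; with |NK| = 21.9, K = (-35.7, -10.8). ∠NKJ = 62.8° gives KJ at 4.80° from the x-axis; with |KJ| = 29.6, J = (-6.21, -8.32). ∠KJW = 69.9° gives JW at 115° from the x-axis; with |JW| = 10.1, W = (-10.5, 0.839). Then |FW| = |W − F| = 15.0.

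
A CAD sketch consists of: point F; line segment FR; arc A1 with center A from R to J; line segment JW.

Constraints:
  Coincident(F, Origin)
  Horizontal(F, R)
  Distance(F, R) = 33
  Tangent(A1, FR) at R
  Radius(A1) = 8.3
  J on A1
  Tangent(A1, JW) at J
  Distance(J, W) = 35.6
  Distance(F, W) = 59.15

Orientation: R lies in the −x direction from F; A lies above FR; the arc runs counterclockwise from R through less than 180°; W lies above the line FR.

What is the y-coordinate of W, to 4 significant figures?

44.33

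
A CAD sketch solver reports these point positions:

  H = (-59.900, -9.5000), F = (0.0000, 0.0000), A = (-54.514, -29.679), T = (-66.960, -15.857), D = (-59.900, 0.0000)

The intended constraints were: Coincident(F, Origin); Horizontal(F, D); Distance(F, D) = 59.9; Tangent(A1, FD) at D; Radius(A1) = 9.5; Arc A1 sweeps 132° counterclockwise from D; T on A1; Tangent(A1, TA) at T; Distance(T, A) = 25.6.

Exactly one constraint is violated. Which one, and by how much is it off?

Distance(T, A) = 25.6 — off by 7.00.

F = (0.00, 0.00) ✓; F.y = 0.00, D.y = 0.00 ✓; |FD| = 59.90 ✓; ∠(HD, DF) = 90.00° ✓; |HD| = 9.500 ✓; bearing(H→T) − bearing(H→D) = 132.0° ✓; |HT| = 9.500 ✓; ∠(HT, TA) = 90.00° ✓; |TA| = 18.60 ✗.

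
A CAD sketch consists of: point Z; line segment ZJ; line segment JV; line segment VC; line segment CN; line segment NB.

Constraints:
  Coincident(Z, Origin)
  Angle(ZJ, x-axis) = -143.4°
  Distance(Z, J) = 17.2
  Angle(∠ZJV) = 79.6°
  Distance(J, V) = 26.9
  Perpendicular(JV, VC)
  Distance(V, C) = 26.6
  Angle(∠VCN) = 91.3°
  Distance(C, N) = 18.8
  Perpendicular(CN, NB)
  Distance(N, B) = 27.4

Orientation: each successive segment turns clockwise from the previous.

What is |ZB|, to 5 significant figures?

17.830

Z is at the origin; ZJ runs at -143.4° with length 17.2, so J = (-13.808, -10.255). ∠ZJV = 79.6° gives JV at 116.20° from the x-axis; with |JV| = 26.9, V = (-25.685, 13.881). JV is perpendicular to VC, so VC runs at 26.200°; with |VC| = 26.6, C = (-1.8179, 25.625). ∠VCN = 91.3° gives CN at -62.500° from the x-axis; with |CN| = 18.8, N = (6.8630, 8.9494). CN ⟂ NB, so NB runs at -152.50°; with |NB| = 27.4, B = (-17.441, -3.7025). Then |ZB| = |B − Z| = 17.830.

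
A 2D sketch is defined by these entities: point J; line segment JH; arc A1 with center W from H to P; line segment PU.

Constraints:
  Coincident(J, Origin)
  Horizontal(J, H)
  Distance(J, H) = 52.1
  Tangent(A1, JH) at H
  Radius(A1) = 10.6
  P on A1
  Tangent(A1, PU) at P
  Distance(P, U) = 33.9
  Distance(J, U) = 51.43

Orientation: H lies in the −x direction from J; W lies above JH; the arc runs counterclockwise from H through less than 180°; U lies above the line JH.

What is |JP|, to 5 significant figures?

42.620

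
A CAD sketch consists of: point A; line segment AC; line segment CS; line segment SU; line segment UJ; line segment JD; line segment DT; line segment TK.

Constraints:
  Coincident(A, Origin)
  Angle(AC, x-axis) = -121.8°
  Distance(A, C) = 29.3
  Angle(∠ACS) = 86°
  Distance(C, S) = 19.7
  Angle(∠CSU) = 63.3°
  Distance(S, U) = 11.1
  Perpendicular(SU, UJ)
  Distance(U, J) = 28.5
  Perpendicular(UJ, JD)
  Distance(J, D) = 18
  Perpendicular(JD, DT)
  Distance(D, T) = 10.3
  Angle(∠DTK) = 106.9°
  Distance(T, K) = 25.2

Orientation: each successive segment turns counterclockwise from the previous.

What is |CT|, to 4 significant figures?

15.76

A is at the origin; AC runs at -121.8° with length 29.3, so C = (-15.44, -24.90). ∠ACS = 86.0° gives CS at -27.80° from the x-axis; with |CS| = 19.7, S = (1.986, -34.09). ∠CSU = 63.3° gives SU at 88.90° from the x-axis; with |SU| = 11.1, U = (2.200, -22.99). SU ⟂ UJ, so UJ runs at 178.9°; with |UJ| = 28.5, J = (-26.30, -22.44). UJ is perpendicular to JD, so JD runs at -91.10°; with |JD| = 18.0, D = (-26.64, -40.44). JD is perpendicular to DT, so DT runs at -1.100°; with |DT| = 10.3, T = (-16.34, -40.64). Then |CT| = |T − C| = 15.76.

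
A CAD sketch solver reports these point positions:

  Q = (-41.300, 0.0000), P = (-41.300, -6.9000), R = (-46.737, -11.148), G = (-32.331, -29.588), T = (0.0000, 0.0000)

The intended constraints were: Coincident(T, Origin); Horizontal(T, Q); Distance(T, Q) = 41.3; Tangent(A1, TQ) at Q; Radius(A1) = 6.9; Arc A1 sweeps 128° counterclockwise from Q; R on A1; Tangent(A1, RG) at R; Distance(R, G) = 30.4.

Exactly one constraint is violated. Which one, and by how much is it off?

Distance(R, G) = 30.4 — off by 7.00.

T = (0.00, 0.00) ✓; T.y = 0.00, Q.y = 0.00 ✓; |TQ| = 41.30 ✓; ∠(PQ, QT) = 90.00° ✓; |PQ| = 6.900 ✓; bearing(P→R) − bearing(P→Q) = 128.0° ✓; |PR| = 6.900 ✓; ∠(PR, RG) = 90.00° ✓; |RG| = 23.40 ✗.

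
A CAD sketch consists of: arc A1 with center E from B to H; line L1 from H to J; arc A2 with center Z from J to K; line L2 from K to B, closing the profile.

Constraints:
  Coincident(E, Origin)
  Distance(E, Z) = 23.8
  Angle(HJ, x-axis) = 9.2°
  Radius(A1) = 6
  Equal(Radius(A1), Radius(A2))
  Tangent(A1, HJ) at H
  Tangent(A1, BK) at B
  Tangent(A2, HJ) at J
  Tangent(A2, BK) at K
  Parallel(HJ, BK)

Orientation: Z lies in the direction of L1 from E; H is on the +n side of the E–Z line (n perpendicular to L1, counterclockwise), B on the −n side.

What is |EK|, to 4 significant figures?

24.54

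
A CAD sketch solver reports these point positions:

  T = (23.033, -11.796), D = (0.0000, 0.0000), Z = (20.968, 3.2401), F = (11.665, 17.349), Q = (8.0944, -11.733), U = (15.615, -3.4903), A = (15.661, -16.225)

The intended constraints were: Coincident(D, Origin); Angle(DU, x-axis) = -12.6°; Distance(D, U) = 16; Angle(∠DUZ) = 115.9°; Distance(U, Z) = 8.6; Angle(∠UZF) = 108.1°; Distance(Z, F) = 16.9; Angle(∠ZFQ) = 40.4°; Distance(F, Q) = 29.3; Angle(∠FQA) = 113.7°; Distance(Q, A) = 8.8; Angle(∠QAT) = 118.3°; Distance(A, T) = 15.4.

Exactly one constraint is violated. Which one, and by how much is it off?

Distance(A, T) = 15.4 — off by 6.80.

D = (0.00, 0.00) ✓; DU at -12.60° ✓; |DU| = 16.00 ✓; ∠DUZ = 115.9° ✓; |UZ| = 8.600 ✓; ∠UZF = 108.1° ✓; |ZF| = 16.90 ✓; ∠ZFQ = 40.40° ✓; |FQ| = 29.30 ✓; ∠FQA = 113.7° ✓; |QA| = 8.800 ✓; ∠QAT = 118.3° ✓; |AT| = 8.600 ✗.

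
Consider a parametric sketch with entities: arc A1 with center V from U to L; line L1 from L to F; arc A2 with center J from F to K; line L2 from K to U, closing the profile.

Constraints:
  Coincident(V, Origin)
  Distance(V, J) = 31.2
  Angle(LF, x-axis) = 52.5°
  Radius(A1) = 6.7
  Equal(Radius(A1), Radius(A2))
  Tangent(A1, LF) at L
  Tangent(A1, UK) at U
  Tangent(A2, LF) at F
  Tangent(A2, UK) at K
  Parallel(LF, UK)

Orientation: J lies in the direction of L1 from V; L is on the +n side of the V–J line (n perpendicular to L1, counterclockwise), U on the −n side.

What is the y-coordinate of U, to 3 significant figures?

-4.08

The slot axis is L1's direction at 52.5°, so u = (cos 52.5°, sin 52.5°) = (0.609, 0.793) and n = (−sin 52.5°, cos 52.5°) = (-0.793, 0.609). V is at the origin and J lies 31.2 along u from V, so J = 31.2·u = (19.0, 24.8). Tangency of A1 to both parallel lines with radius 6.7 puts L and U at V ± 6.7·n: L = (-5.32, 4.08), U = (5.32, -4.08). So U.y = -4.08.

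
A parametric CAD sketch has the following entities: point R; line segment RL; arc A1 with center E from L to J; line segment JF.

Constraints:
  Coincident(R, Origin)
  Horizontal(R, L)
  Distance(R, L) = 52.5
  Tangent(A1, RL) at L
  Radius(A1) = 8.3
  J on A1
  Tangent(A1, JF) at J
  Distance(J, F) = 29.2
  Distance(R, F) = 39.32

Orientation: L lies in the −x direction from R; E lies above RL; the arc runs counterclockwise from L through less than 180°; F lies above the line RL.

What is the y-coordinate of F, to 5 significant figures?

26.999

Checks: |EJ| = 8.300 ✓; ∠(EJ, JF) = 90.00° ✓; |JF| = 29.20 ✓; |RF| = 39.32 ✓.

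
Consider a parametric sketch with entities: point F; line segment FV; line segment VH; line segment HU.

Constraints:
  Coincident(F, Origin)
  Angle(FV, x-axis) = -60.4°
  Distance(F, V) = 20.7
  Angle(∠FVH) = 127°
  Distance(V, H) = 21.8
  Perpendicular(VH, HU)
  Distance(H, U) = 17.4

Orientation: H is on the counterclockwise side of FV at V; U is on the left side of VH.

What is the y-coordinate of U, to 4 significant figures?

-3.551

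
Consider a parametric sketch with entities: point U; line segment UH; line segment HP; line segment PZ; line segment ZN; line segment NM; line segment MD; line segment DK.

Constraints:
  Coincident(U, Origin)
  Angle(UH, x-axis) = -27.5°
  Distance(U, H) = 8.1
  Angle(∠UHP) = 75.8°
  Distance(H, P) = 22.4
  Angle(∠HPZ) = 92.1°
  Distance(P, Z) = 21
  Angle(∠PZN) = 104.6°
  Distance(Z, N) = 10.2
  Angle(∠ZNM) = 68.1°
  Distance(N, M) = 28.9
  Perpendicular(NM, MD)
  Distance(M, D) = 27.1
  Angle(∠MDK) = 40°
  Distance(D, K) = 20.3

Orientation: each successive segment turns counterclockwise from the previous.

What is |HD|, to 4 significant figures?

43.07

U is at the origin; UH runs at -27.5° with length 8.1, so H = (7.185, -3.740). ∠UHP = 75.8° gives HP at 76.70° from the x-axis; with |HP| = 22.4, P = (12.34, 18.06). ∠HPZ = 92.1° gives PZ at 164.6° from the x-axis; with |PZ| = 21.0, Z = (-7.908, 23.64). ∠PZN = 104.6° gives ZN at -120.0° from the x-axis; with |ZN| = 10.2, N = (-13.01, 14.80). ∠ZNM = 68.1° gives NM at -8.100° from the x-axis; with |NM| = 28.9, M = (15.60, 10.73). NM ⟂ MD, so MD runs at 81.90°; with |MD| = 27.1, D = (19.42, 37.56). Then |HD| = |D − H| = 43.07.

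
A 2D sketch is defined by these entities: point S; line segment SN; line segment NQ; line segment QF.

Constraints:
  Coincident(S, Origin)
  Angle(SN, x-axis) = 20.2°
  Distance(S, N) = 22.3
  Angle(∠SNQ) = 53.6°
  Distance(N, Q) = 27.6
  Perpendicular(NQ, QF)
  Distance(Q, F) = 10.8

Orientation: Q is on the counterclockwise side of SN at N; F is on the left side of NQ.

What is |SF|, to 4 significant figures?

16.05

S is at the origin; SN runs at 20.2° with length 22.3, so N = 22.3·(cos 20.2°, sin 20.2°) = (20.93, 7.700). ∠SNQ = 53.6°, so NQ runs at 20.2° + (180° − 53.6°) = 146.6° from the x-axis; with |NQ| = 27.6, Q = N + 27.6·(cos 146.6°, sin 146.6°) = (-2.113, 22.89). The perpendicularity gives QF at right angles to NQ; with |QF| = 10.8 on the left of NQ, F = Q + 10.8·(-0.5505, -0.8348) = (-8.059, 13.88). Then |SF| = |F − S| = 16.05.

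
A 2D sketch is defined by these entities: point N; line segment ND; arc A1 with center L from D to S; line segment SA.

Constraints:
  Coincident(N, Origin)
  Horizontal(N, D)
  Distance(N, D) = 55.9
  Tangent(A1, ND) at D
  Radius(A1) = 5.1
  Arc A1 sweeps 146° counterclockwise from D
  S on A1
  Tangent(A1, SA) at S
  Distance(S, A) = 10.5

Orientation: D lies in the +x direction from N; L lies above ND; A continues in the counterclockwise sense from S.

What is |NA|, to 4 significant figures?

52.30

N is at the origin; ND is horizontal with |ND| = 55.9 and D on the +x side, so D = (55.90, 0.000). Tangency of A1 to ND means the radius LD is perpendicular to ND, so L = D + (0, 5.1) = (55.90, 5.100). On A1, D sits at bearing -90° from L; a 146° counterclockwise sweep puts S at bearing 56°, so S = L + 5.1·(cos 56°, sin 56°) = (58.75, 9.328). A1 meets SA tangentially, so LS is at right angles to SA, so SA runs along (−sin 56°, cos 56°); with |SA| = 10.5, A = (50.05, 15.20). Then |NA| = |A − N| = 52.30.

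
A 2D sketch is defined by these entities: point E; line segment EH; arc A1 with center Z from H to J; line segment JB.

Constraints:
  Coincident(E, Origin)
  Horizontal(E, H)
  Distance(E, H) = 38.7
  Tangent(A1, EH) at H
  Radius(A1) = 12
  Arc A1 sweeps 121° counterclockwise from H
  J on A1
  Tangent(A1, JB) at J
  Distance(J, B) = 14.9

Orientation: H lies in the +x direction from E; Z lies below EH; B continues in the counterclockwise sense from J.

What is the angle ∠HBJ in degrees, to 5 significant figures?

35.824°

E is at the origin; EH is horizontal with |EH| = 38.7 and H on the +x side, so H = (38.700, 0.0000). The tangent condition forces ZH to be normal to EH, so Z = H + (0, -12) = (38.700, -12.000). On A1, H sits at bearing 90° from Z; a 121° counterclockwise sweep puts J at bearing 211°, so J = Z + 12.0·(cos 211°, sin 211°) = (28.414, -18.180). A1 meets JB tangentially, so ZJ is at right angles to JB, so JB runs along (−sin 211°, cos 211°); with |JB| = 14.9, B = (36.088, -30.952). Then cos ∠HBJ = BH·BJ / (|BH||BJ|), giving 35.824°.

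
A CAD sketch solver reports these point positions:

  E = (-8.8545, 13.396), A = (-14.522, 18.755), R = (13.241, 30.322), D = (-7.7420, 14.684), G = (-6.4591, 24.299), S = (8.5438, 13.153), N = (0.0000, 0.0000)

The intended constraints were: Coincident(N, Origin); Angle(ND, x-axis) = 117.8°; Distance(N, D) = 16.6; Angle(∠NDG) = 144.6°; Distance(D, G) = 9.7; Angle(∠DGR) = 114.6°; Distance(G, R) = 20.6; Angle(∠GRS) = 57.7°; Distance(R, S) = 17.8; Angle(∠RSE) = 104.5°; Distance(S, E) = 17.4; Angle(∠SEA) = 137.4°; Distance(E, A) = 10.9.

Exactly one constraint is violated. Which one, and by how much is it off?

Distance(E, A) = 10.9 — off by 3.10.

N = (0.00, 0.00) ✓; ND at 117.8° ✓; |ND| = 16.60 ✓; ∠NDG = 144.6° ✓; |DG| = 9.700 ✓; ∠DGR = 114.6° ✓; |GR| = 20.60 ✓; ∠GRS = 57.70° ✓; |RS| = 17.80 ✓; ∠RSE = 104.5° ✓; |SE| = 17.40 ✓; ∠SEA = 137.4° ✓; |EA| = 7.800 ✗.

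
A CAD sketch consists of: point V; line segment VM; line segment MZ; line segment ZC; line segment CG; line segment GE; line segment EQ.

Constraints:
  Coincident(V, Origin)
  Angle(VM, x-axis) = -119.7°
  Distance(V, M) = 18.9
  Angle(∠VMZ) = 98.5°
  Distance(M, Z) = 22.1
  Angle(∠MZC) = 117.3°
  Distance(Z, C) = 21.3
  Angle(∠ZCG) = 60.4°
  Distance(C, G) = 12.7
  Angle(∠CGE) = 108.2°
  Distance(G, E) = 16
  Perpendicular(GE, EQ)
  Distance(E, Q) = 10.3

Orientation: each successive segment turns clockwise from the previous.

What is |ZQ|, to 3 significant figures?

2.61

V is at the origin; VM runs at -119.7° with length 18.9, so M = (-9.36, -16.4). ∠VMZ = 98.5° gives MZ at 159° from the x-axis; with |MZ| = 22.1, Z = (-30.0, -8.43). ∠MZC = 117.3° gives ZC at 96.1° from the x-axis; with |ZC| = 21.3, C = (-32.2, 12.8). ∠ZCG = 60.4° gives CG at -23.5° from the x-axis; with |CG| = 12.7, G = (-20.6, 7.69). ∠CGE = 108.2° gives GE at -95.3° from the x-axis; with |GE| = 16.0, E = (-22.1, -8.24). The perpendicularity gives EQ at right angles to GE, so EQ runs at 175°; with |EQ| = 10.3, Q = (-32.3, -7.29). Then |ZQ| = |Q − Z| = 2.61.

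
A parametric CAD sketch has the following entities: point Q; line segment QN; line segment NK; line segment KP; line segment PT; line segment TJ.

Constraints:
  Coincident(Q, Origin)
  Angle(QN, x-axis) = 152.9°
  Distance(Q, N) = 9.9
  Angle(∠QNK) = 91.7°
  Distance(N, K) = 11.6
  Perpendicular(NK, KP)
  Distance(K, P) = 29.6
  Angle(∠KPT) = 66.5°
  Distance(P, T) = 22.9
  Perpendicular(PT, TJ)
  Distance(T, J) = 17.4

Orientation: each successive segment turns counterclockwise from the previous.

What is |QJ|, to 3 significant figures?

5.80

Q is at the origin; QN runs at 152.9° with length 9.9, so N = (-8.81, 4.51). ∠QNK = 91.7° gives NK at -119° from the x-axis; with |NK| = 11.6, K = (-14.4, -5.66). NK ⟂ KP, so KP runs at -28.8°; with |KP| = 29.6, P = (11.5, -19.9). ∠KPT = 66.5° gives PT at 84.7° from the x-axis; with |PT| = 22.9, T = (13.7, 2.89). PT is perpendicular to TJ, so TJ runs at 175°; with |TJ| = 17.4, J = (-3.67, 4.49). Then |QJ| = |J − Q| = 5.80.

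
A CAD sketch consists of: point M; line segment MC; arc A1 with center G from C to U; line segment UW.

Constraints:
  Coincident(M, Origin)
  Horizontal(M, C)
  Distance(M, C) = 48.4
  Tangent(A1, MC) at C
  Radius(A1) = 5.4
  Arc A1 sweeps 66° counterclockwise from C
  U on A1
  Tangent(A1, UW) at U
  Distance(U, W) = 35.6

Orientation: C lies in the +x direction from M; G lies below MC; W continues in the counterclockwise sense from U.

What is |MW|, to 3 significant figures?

46.0

On A1, C sits at bearing 90° from G; a 66° counterclockwise sweep puts U at bearing 156°, so U = G + 5.4·(cos 156°, sin 156°) = (43.5, -3.20). Since A1 is tangent to UW there, GU ⟂ UW, so UW runs along (−sin 156°, cos 156°); with |UW| = 35.6, W = (29.0, -35.7). Then |MW| = |W − M| = 46.0.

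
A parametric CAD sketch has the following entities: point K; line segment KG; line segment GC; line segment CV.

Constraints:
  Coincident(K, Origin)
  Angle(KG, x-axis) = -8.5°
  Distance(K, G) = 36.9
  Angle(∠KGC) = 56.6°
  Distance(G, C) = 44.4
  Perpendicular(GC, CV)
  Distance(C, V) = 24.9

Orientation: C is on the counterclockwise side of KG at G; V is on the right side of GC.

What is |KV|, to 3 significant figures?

60.7

K is at the origin; KG runs at -8.5° with length 36.9, so G = 36.9·(cos -8.5°, sin -8.5°) = (36.5, -5.45). ∠KGC = 56.6°, so GC runs at -8.5° + (180° − 56.6°) = 115° from the x-axis; with |GC| = 44.4, C = G + 44.4·(cos 115°, sin 115°) = (17.8, 34.8). GC ⟂ CV; with |CV| = 24.9 on the right of GC, V = C + 24.9·(0.907, 0.421) = (40.4, 45.3). Then |KV| = |V − K| = 60.7.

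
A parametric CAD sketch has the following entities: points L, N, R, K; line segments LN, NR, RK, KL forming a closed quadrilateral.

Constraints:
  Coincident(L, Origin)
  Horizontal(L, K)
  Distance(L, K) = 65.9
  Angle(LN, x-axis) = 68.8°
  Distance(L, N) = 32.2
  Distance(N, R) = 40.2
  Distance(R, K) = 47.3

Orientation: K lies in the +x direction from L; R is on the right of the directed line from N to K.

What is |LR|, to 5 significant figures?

21.684

Checks: |NR| = 40.20 ✓; |RK| = 47.30 ✓.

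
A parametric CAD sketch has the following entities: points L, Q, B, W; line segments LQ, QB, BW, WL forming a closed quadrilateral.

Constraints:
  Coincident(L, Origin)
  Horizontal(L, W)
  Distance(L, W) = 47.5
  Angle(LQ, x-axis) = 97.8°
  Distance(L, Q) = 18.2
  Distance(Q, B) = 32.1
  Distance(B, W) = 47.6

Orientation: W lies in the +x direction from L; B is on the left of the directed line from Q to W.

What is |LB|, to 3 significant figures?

45.0

Checks: |QB| = 32.10 ✓; |BW| = 47.60 ✓.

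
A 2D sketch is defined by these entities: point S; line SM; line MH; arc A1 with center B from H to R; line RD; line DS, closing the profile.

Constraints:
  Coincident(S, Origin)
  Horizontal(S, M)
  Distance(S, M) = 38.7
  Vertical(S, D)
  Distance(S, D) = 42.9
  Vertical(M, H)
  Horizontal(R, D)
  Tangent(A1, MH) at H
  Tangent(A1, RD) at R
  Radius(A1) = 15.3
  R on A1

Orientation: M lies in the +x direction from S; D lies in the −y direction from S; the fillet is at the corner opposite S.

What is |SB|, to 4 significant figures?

36.18

S is at the origin; SM is horizontal with |SM| = 38.7 and M on the +x side, so M = (38.70, 0.000). SD is vertical with |SD| = 42.9 and D on the −y side, so D = (0.000, -42.90). The virtual corner opposite S is at (38.70, -42.90). Tangency of A1 to MH means the radius BH is perpendicular to MH and A1 meets RD tangentially, so BR is at right angles to RD, with radius 15.3, so the center B sits 15.3 in from both sides at B = (23.40, -27.60). Then |SB| = |B − S| = 36.18.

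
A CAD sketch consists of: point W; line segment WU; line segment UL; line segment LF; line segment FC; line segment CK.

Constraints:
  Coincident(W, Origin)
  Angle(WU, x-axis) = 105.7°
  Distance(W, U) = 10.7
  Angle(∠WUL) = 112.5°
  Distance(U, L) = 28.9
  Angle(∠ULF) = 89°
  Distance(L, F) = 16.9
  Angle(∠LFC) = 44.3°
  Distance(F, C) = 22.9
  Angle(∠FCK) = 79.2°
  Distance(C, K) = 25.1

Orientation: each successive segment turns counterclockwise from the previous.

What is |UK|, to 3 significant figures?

36.6

∠LFC = 44.3° gives FC at 39.9° from the x-axis; with |FC| = 22.9, C = (-15.7, 11.6). ∠FCK = 79.2° gives CK at 141° from the x-axis; with |CK| = 25.1, K = (-35.2, 27.5). Then |UK| = |K − U| = 36.6.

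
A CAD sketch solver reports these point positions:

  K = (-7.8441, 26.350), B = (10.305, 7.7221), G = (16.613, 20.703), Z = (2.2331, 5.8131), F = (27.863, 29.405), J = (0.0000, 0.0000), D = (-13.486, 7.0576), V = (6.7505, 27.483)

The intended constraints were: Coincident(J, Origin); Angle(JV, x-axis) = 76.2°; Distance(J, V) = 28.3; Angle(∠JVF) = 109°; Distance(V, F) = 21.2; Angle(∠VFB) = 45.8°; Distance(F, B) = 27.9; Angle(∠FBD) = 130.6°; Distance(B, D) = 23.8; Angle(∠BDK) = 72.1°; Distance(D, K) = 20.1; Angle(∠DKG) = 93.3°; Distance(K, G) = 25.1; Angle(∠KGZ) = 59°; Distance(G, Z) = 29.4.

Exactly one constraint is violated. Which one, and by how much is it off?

Distance(G, Z) = 29.4 — off by 8.70.

J = (0.00, 0.00) ✓; JV at 76.20° ✓; |JV| = 28.30 ✓; ∠JVF = 109.0° ✓; |VF| = 21.20 ✓; ∠VFB = 45.80° ✓; |FB| = 27.90 ✓; ∠FBD = 130.6° ✓; |BD| = 23.80 ✓; ∠BDK = 72.10° ✓; |DK| = 20.10 ✓; ∠DKG = 93.30° ✓; |KG| = 25.10 ✓; ∠KGZ = 59.00° ✓; |GZ| = 20.70 ✗.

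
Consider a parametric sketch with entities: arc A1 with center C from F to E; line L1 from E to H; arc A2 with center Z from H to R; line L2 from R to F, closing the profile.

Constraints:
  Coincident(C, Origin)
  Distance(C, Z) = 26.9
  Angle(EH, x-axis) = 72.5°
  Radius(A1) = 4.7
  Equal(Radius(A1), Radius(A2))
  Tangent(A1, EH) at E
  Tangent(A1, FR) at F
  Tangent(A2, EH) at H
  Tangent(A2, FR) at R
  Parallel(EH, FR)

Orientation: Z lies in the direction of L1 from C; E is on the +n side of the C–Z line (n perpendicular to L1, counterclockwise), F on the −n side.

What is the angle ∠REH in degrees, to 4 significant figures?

19.26°

The slot axis is L1's direction at 72.5°, so u = (cos 72.5°, sin 72.5°) = (0.3007, 0.9537) and n = (−sin 72.5°, cos 72.5°) = (-0.9537, 0.3007). C is at the origin and Z lies 26.9 along u from C, so Z = 26.9·u = (8.089, 25.65). Tangency of A1 to both parallel lines with radius 4.7 puts E and F at C ± 4.7·n: E = (-4.482, 1.413), F = (4.482, -1.413). Equal radii place H and R the same way about Z: H = Z + 4.7·n = (3.607, 27.07), R = Z − 4.7·n = (12.57, 24.24). Then cos ∠REH = ER·EH / (|ER||EH|), giving 19.26°.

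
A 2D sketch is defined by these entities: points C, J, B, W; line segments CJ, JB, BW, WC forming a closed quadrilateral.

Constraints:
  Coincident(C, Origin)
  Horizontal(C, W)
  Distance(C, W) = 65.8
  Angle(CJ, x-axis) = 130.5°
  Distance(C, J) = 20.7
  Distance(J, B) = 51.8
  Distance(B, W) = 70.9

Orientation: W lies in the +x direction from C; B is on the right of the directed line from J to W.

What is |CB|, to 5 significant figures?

33.464

C is at the origin; C and W share the same y with |CW| = 65.8 and W in +x, so W = (65.8, 0). CJ runs at 130.5° with |CJ| = 20.7, so J = (-13.444, 15.740). B is determined by |JB| = 51.8 and |BW| = 70.9 together: it lies at the intersection of circle(J, 51.8) and circle(W, 70.9). With |JW| = 80.792, the foot of the radical line on JW is 25.892 from J and the perpendicular offset is √(51.8² − 25.892²) = 44.865. Taking the right-of-JW solution: B = (3.2115, -33.309).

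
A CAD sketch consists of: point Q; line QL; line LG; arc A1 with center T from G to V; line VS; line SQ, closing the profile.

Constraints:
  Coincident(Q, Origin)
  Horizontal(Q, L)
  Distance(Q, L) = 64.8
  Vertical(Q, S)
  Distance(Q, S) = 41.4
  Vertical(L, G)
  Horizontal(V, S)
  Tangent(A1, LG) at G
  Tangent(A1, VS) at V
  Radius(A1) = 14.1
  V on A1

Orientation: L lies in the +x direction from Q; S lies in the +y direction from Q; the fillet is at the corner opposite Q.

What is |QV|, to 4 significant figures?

65.46

Q is at the origin; Q and L share the same y with |QL| = 64.8 and L on the +x side, so L = (64.80, 0.000). Q and S share the same x with |QS| = 41.4 and S on the +y side, so S = (0.000, 41.40). The virtual corner opposite Q is at (64.80, 41.40). A1 meets LG tangentially, so TG is at right angles to LG and tangency of A1 to VS means the radius TV is perpendicular to VS, with radius 14.1, so the center T sits 14.1 in from both sides at T = (50.70, 27.30). That places the tangent points at G = (64.80, 27.30) on LG and V = (50.70, 41.40) on VS. Then |QV| = |V − Q| = 65.46.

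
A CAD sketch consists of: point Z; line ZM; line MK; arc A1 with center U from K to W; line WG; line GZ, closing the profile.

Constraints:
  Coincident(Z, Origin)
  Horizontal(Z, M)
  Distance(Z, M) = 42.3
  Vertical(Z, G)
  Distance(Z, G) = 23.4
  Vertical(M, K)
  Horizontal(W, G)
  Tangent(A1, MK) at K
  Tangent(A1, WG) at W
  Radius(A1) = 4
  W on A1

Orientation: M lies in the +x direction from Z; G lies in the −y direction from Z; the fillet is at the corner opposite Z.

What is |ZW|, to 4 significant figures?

44.88

Z is at the origin; ZM is horizontal with |ZM| = 42.3 and M on the +x side, so M = (42.30, 0.000). ZG is vertical with |ZG| = 23.4 and G on the −y side, so G = (0.000, -23.40). The virtual corner opposite Z is at (42.30, -23.40). A1 meets MK tangentially, so UK is at right angles to MK and since A1 is tangent to WG there, UW ⟂ WG, with radius 4.0, so the center U sits 4.0 in from both sides at U = (38.30, -19.40). That places the tangent points at K = (42.30, -19.40) on MK and W = (38.30, -23.40) on WG. Then |ZW| = |W − Z| = 44.88.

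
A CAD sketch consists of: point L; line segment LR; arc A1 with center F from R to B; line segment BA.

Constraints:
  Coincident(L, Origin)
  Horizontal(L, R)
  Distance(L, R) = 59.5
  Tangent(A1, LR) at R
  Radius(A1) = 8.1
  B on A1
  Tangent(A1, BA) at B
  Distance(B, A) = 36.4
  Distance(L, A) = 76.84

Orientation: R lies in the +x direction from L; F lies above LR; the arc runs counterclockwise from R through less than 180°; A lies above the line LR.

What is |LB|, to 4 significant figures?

68.15

Checks: ∠(FR, RL) = 90.00° ✓; |FR| = 8.100 ✓; |FB| = 8.100 ✓; ∠(FB, BA) = 90.00° ✓; |BA| = 36.40 ✓; |LA| = 76.84 ✓.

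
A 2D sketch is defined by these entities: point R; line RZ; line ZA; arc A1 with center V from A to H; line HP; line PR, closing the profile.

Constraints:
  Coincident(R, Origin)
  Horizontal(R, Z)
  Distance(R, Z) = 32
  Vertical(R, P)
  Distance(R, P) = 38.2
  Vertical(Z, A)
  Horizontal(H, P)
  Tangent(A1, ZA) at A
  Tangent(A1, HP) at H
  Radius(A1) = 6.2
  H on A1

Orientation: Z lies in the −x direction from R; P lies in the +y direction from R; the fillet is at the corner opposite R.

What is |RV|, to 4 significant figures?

41.11

R is at the origin; RZ is horizontal with |RZ| = 32.0 and Z on the −x side, so Z = (-32.00, 0.000). R and P share the same x with |RP| = 38.2 and P on the +y side, so P = (0.000, 38.20). The virtual corner opposite R is at (-32.00, 38.20). Since A1 is tangent to ZA there, VA ⟂ ZA and tangency of A1 to HP means the radius VH is perpendicular to HP, with radius 6.2, so the center V sits 6.2 in from both sides at V = (-25.80, 32.00). Then |RV| = |V − R| = 41.11.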